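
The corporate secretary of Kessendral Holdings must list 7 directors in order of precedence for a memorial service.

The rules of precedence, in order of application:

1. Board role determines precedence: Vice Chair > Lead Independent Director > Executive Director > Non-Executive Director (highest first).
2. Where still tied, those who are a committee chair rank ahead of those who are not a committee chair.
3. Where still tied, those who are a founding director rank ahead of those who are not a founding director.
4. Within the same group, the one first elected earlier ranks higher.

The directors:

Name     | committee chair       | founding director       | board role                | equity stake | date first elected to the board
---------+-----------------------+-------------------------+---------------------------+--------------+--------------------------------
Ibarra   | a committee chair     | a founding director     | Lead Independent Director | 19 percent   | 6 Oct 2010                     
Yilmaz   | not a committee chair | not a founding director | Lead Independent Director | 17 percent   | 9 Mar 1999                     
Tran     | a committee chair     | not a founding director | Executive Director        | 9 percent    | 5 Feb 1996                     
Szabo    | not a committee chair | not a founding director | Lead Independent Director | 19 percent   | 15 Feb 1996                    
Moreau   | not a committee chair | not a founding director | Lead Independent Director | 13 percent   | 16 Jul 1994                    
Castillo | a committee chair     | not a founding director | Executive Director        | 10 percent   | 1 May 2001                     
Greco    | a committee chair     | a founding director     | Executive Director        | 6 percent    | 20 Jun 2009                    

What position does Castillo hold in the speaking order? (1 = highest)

By board role: Ibarra, Moreau, Szabo and Yilmaz (Lead Independent Director); then Greco, Tran and Castillo (Executive Director).
Among Ibarra, Moreau, Szabo and Yilmaz, a committee chair before not a committee chair: Ibarra (a committee chair) before Moreau, Szabo and Yilmaz (not a committee chair).
Moreau, Szabo and Yilmaz are each not a founding director, so the next rule applies.
Among Moreau, Szabo and Yilmaz, by date first elected to the board (earlier first): Moreau (16 Jul 1994) before Szabo (15 Feb 1996) before Yilmaz (9 Mar 1999).
Greco, Tran and Castillo are each a committee chair, so the next rule applies.
Among Greco, Tran and Castillo, a founding director before not a founding director: Greco (a founding director) before Tran and Castillo (not a founding director).
Among Tran and Castillo, by date first elected to the board (earlier first): Tran (5 Feb 1996) before Castillo (1 May 2001).
Order: Ibarra, Moreau, Szabo, Yilmaz, Greco, Tran, Castillo. So position 7.

7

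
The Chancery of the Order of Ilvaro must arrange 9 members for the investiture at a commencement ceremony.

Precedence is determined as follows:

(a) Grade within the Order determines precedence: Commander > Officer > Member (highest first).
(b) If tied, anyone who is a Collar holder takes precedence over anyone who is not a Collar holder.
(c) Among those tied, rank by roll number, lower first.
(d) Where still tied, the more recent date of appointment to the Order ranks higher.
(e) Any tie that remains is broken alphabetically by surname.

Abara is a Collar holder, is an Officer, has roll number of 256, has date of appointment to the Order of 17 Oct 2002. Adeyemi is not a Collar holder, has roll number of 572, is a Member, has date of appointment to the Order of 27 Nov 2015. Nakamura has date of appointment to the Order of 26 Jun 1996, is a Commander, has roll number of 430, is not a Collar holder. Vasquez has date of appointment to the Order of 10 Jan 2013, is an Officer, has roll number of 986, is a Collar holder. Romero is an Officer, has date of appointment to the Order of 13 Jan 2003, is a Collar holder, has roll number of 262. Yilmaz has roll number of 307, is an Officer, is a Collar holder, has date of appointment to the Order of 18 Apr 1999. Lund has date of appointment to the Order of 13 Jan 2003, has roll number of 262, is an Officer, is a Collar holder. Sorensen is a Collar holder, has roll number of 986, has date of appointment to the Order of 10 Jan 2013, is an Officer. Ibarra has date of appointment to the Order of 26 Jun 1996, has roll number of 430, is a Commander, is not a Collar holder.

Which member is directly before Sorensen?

Yilmaz

By grade within the Order: Ibarra and Nakamura (Commander); then Abara, Lund, Romero, Yilmaz, Sorensen and Vasquez (Officer); then Adeyemi (Member).
Ibarra and Nakamura are each not a Collar holder, so the next rule applies.
Ibarra and Nakamura both have roll number 430, so the next rule applies.
Ibarra and Nakamura both have date of appointment to the Order 26 Jun 1996, so the next rule applies.
Among Ibarra and Nakamura, alphabetically by surname: Ibarra before Nakamura.
Abara, Lund, Romero, Yilmaz, Sorensen and Vasquez are each a Collar holder, so the next rule applies.
Among Abara, Lund, Romero, Yilmaz, Sorensen and Vasquez, by roll number (lower first): Abara (256) before Lund and Romero (262) before Yilmaz (307) before Sorensen and Vasquez (986).
Lund and Romero both have date of appointment to the Order 13 Jan 2003, so the next rule applies.
Among Lund and Romero, alphabetically by surname: Lund before Romero.
Sorensen and Vasquez both have date of appointment to the Order 10 Jan 2013, so the next rule applies.
Among Sorensen and Vasquez, alphabetically by surname: Sorensen before Vasquez.
Order: Ibarra, Nakamura, Abara, Lund, Romero, Yilmaz, Sorensen, Vasquez, Adeyemi.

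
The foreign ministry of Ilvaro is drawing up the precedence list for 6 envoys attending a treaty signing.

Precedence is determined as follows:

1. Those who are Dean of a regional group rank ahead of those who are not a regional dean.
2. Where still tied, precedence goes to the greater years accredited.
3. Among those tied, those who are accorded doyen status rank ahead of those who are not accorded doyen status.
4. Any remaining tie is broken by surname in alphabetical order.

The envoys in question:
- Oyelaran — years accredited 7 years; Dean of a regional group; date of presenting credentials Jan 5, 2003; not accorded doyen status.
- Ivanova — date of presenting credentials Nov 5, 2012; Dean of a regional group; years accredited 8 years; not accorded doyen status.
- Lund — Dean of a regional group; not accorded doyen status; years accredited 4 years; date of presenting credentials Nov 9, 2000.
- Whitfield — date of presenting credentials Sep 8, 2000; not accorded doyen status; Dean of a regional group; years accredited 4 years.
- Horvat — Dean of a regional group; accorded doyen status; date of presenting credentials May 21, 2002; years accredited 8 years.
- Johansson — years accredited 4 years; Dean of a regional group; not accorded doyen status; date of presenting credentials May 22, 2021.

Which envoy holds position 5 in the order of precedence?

By the first rule: Horvat, Ivanova, Oyelaran, Johansson, Lund and Whitfield (each Dean of a regional group).
Among Horvat, Ivanova, Oyelaran, Johansson, Lund and Whitfield, by years accredited (higher first): Horvat and Ivanova (8 years) before Oyelaran (7 years) before Johansson, Lund and Whitfield (4 years).
Among Horvat and Ivanova, accorded doyen status before not accorded doyen status: Horvat (accorded doyen status) before Ivanova (not accorded doyen status).
Johansson, Lund and Whitfield are each not accorded doyen status, so the next rule applies.
Among Johansson, Lund and Whitfield, alphabetically by surname: Johansson before Lund before Whitfield.
Order: Horvat, Ivanova, Oyelaran, Johansson, Lund, Whitfield.

Lund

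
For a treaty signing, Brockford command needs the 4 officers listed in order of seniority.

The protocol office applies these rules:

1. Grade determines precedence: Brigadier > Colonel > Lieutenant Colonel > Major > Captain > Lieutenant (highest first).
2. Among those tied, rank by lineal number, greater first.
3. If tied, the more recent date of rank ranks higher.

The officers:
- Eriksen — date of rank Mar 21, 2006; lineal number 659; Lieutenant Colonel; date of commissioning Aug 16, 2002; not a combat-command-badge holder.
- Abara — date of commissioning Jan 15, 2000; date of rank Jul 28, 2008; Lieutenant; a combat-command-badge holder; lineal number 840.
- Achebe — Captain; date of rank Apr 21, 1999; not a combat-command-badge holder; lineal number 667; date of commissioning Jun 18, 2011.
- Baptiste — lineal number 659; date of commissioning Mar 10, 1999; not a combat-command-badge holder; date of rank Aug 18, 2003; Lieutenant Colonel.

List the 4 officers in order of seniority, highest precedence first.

By grade: Eriksen and Baptiste (Lieutenant Colonel); then Achebe (Captain); then Abara (Lieutenant).
Eriksen and Baptiste both have lineal number 659, so the next rule applies.
Among Eriksen and Baptiste, by date of rank (later first): Eriksen (Mar 21, 2006) before Baptiste (Aug 18, 2003).
Full order: Eriksen, Baptiste, Achebe, Abara.

Eriksen, Baptiste, Achebe, Abara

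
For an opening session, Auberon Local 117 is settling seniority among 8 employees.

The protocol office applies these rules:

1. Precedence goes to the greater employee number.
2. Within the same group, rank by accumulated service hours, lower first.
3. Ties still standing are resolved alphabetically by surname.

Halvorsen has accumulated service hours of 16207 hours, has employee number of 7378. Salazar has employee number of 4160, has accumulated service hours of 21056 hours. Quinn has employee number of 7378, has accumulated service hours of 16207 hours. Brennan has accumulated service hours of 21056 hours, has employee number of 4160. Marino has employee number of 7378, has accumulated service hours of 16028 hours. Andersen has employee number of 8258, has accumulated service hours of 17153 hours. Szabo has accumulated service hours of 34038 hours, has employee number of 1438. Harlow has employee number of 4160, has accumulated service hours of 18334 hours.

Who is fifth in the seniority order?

Harlow

By employee number (higher first): Andersen (8258); then Marino, Halvorsen and Quinn (each 7378); then Harlow, Brennan and Salazar (each 4160); then Szabo (1438).
Among Marino, Halvorsen and Quinn, by accumulated service hours (lower first): Marino (16028 hours) before Halvorsen and Quinn (16207 hours).
Among Halvorsen and Quinn, alphabetically by surname: Halvorsen before Quinn.
Among Harlow, Brennan and Salazar, by accumulated service hours (lower first): Harlow (18334 hours) before Brennan and Salazar (21056 hours).
Among Brennan and Salazar, alphabetically by surname: Brennan before Salazar.
Order: Andersen, Marino, Halvorsen, Quinn, Harlow, Brennan, Salazar, Szabo.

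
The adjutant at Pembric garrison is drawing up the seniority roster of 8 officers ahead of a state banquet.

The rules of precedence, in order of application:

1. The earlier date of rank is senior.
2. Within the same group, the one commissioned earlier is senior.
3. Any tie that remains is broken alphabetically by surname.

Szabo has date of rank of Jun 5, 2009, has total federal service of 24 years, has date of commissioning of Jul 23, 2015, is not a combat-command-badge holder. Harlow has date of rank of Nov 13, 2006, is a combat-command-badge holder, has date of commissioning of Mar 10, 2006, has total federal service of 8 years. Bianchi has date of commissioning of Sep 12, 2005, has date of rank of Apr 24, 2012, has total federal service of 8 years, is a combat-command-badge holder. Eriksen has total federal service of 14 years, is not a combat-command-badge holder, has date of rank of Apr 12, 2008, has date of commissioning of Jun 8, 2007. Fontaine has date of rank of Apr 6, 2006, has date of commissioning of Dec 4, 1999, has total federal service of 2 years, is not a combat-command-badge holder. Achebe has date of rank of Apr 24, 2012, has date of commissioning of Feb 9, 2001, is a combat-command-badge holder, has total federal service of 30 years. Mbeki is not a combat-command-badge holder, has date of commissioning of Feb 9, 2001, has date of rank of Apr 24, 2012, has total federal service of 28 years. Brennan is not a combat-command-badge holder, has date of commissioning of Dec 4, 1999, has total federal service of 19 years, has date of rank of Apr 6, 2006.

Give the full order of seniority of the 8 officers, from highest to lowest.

By date of rank (earlier first): Brennan and Fontaine (both Apr 6, 2006); then Harlow (Nov 13, 2006); then Eriksen (Apr 12, 2008); then Szabo (Jun 5, 2009); then Achebe, Mbeki and Bianchi (each Apr 24, 2012).
Brennan and Fontaine both have date of commissioning Dec 4, 1999, so the next rule applies.
Among Brennan and Fontaine, alphabetically by surname: Brennan before Fontaine.
Among Achebe, Mbeki and Bianchi, by date of commissioning (earlier first): Achebe and Mbeki (Feb 9, 2001) before Bianchi (Sep 12, 2005).
Among Achebe and Mbeki, alphabetically by surname: Achebe before Mbeki.
Full order: Brennan, Fontaine, Harlow, Eriksen, Szabo, Achebe, Mbeki, Bianchi.

Brennan, Fontaine, Harlow, Eriksen, Szabo, Achebe, Mbeki, Bianchi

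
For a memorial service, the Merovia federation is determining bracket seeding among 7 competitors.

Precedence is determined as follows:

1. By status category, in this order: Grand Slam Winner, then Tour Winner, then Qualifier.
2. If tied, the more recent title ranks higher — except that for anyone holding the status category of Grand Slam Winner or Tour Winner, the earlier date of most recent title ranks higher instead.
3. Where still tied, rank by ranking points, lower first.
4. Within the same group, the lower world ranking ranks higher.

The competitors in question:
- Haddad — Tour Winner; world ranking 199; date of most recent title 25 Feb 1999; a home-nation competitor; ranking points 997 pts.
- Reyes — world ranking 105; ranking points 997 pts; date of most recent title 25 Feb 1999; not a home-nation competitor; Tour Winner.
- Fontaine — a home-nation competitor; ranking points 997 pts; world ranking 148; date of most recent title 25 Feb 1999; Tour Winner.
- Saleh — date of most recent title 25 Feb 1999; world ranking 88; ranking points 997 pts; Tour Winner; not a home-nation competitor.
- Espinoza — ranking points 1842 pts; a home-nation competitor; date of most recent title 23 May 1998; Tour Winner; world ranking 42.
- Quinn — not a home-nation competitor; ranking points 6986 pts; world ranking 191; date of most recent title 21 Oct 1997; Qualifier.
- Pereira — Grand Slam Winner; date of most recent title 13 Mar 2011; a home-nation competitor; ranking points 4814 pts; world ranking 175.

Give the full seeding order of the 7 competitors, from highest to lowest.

By status category: Pereira (Grand Slam Winner); then Espinoza, Saleh, Reyes, Fontaine and Haddad (Tour Winner); then Quinn (Qualifier).
Among Espinoza, Saleh, Reyes, Fontaine and Haddad, by date of most recent title (earlier first) (reversed rule for this group): Espinoza (23 May 1998) before Saleh, Reyes, Fontaine and Haddad (25 Feb 1999).
Saleh, Reyes, Fontaine and Haddad all have ranking points 997 pts, so the next rule applies.
Among Saleh, Reyes, Fontaine and Haddad, by world ranking (lower first): Saleh (88) before Reyes (105) before Fontaine (148) before Haddad (199).
Full order: Pereira, Espinoza, Saleh, Reyes, Fontaine, Haddad, Quinn.

Pereira, Espinoza, Saleh, Reyes, Fontaine, Haddad, Quinn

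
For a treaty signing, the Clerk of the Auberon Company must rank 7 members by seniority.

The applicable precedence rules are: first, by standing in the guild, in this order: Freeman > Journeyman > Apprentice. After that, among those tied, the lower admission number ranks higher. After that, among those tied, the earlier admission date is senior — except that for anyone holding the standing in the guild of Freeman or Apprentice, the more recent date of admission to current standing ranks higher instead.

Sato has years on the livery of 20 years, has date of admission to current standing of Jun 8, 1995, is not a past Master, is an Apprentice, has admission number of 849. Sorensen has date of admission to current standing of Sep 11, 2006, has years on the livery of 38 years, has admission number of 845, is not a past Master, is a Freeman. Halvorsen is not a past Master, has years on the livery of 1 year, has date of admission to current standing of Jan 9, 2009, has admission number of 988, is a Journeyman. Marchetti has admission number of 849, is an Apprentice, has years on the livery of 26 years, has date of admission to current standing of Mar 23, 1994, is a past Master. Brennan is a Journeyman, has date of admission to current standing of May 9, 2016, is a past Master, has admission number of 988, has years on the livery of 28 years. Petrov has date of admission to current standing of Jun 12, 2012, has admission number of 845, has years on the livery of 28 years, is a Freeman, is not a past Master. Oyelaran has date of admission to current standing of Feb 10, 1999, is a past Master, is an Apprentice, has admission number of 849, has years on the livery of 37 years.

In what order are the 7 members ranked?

By standing in the guild: Petrov and Sorensen (Freeman); then Halvorsen and Brennan (Journeyman); then Oyelaran, Sato and Marchetti (Apprentice).
Petrov and Sorensen both have admission number 845, so the next rule applies.
Among Petrov and Sorensen, by date of admission to current standing (later first) (reversed rule for this group): Petrov (Jun 12, 2012) before Sorensen (Sep 11, 2006).
Halvorsen and Brennan both have admission number 988, so the next rule applies.
Among Halvorsen and Brennan, by date of admission to current standing (earlier first): Halvorsen (Jan 9, 2009) before Brennan (May 9, 2016).
Oyelaran, Sato and Marchetti all have admission number 849, so the next rule applies.
Among Oyelaran, Sato and Marchetti, by date of admission to current standing (later first) (reversed rule for this group): Oyelaran (Feb 10, 1999) before Sato (Jun 8, 1995) before Marchetti (Mar 23, 1994).
Full order: Petrov, Sorensen, Halvorsen, Brennan, Oyelaran, Sato, Marchetti.

Petrov, Sorensen, Halvorsen, Brennan, Oyelaran, Sato, Marchetti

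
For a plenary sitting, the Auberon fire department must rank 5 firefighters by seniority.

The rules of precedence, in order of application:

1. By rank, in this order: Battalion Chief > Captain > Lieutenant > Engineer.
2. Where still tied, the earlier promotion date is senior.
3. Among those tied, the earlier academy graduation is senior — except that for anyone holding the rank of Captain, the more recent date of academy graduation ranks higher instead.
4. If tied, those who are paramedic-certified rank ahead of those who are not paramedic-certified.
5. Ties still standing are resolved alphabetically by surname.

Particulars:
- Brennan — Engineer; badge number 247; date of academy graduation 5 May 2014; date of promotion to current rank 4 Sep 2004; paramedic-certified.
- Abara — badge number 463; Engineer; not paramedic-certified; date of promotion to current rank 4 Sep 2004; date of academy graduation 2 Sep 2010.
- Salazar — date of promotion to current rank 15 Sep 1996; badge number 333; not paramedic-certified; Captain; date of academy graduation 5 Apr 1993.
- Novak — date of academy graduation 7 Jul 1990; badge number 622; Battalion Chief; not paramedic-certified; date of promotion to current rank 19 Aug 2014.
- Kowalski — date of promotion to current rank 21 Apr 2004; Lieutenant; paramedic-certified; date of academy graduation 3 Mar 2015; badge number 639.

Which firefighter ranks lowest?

Brennan

By rank: Novak (Battalion Chief); then Salazar (Captain); then Kowalski (Lieutenant); then Abara and Brennan (Engineer).
Abara and Brennan both have date of promotion to current rank 4 Sep 2004, so the next rule applies.
Among Abara and Brennan, by date of academy graduation (earlier first): Abara (2 Sep 2010) before Brennan (5 May 2014).
Order: Novak, Salazar, Kowalski, Abara, Brennan.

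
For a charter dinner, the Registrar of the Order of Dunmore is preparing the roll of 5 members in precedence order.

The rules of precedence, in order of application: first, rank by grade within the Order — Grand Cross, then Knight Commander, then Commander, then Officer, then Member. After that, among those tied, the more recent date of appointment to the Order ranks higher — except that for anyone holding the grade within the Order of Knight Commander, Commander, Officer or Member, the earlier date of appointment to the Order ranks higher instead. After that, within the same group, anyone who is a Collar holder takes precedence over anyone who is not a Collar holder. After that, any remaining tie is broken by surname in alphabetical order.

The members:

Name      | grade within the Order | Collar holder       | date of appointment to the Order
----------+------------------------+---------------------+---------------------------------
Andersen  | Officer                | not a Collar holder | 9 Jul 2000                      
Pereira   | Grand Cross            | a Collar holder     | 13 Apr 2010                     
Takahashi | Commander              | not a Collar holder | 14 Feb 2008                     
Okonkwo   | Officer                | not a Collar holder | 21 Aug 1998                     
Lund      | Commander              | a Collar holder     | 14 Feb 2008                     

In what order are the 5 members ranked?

By grade within the Order: Pereira (Grand Cross); then Lund and Takahashi (Commander); then Okonkwo and Andersen (Officer).
Lund and Takahashi both have date of appointment to the Order 14 Feb 2008, so the next rule applies.
Among Lund and Takahashi, a Collar holder before not a Collar holder: Lund (a Collar holder) before Takahashi (not a Collar holder).
Among Okonkwo and Andersen, by date of appointment to the Order (earlier first) (reversed rule for this group): Okonkwo (21 Aug 1998) before Andersen (9 Jul 2000).
Full order: Pereira, Lund, Takahashi, Okonkwo, Andersen.

Pereira, Lund, Takahashi, Okonkwo, Andersen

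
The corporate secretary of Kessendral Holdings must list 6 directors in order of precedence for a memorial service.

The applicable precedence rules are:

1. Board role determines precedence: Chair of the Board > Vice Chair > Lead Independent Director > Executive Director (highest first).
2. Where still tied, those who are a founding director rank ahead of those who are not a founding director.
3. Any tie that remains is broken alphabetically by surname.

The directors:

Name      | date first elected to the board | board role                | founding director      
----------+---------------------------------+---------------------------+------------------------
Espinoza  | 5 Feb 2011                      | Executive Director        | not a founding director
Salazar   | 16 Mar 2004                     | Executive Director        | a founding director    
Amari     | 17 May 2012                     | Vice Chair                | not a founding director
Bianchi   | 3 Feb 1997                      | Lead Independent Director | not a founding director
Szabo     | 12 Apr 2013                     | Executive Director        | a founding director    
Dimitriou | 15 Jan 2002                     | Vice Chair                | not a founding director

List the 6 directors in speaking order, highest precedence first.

Amari, Dimitriou, Bianchi, Salazar, Szabo, Espinoza

By board role: Amari and Dimitriou (Vice Chair); then Bianchi (Lead Independent Director); then Salazar, Szabo and Espinoza (Executive Director).
Amari and Dimitriou are each not a founding director, so the next rule applies.
Among Amari and Dimitriou, alphabetically by surname: Amari before Dimitriou.
Among Salazar, Szabo and Espinoza, a founding director before not a founding director: Salazar and Szabo (a founding director) before Espinoza (not a founding director).
Among Salazar and Szabo, alphabetically by surname: Salazar before Szabo.
Full order: Amari, Dimitriou, Bianchi, Salazar, Szabo, Espinoza.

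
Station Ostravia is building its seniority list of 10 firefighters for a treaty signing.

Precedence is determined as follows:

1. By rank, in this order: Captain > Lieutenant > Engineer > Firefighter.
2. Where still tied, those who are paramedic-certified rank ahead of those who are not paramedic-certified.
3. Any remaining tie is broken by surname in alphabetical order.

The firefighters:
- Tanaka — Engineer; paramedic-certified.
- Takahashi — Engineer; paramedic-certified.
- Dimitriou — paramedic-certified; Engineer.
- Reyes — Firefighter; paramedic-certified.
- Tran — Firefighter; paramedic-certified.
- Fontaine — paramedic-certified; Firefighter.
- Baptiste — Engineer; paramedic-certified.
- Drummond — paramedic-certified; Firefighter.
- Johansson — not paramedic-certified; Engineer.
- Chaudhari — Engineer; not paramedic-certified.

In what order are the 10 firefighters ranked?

By rank: Baptiste, Dimitriou, Takahashi, Tanaka, Chaudhari and Johansson (Engineer); then Drummond, Fontaine, Reyes and Tran (Firefighter).
Among Baptiste, Dimitriou, Takahashi, Tanaka, Chaudhari and Johansson, paramedic-certified before not paramedic-certified: Baptiste, Dimitriou, Takahashi and Tanaka (paramedic-certified) before Chaudhari and Johansson (not paramedic-certified).
Among Baptiste, Dimitriou, Takahashi and Tanaka, alphabetically by surname: Baptiste before Dimitriou before Takahashi before Tanaka.
Among Chaudhari and Johansson, alphabetically by surname: Chaudhari before Johansson.
Drummond, Fontaine, Reyes and Tran are each paramedic-certified, so the next rule applies.
Among Drummond, Fontaine, Reyes and Tran, alphabetically by surname: Drummond before Fontaine before Reyes before Tran.
Full order: Baptiste, Dimitriou, Takahashi, Tanaka, Chaudhari, Johansson, Drummond, Fontaine, Reyes, Tran.

Baptiste, Dimitriou, Takahashi, Tanaka, Chaudhari, Johansson, Drummond, Fontaine, Reyes, Tran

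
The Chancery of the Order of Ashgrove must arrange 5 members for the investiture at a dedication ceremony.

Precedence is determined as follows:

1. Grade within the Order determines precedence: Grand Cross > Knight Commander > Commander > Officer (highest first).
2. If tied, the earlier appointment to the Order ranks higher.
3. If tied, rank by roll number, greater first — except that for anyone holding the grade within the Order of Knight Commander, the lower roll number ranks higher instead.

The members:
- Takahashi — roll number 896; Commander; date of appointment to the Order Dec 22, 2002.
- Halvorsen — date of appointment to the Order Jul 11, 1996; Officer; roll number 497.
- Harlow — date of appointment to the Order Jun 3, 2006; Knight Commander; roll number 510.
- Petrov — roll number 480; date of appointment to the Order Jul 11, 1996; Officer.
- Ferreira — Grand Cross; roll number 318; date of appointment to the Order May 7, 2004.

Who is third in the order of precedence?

By grade within the Order: Ferreira (Grand Cross); then Harlow (Knight Commander); then Takahashi (Commander); then Halvorsen and Petrov (Officer).
Halvorsen and Petrov both have date of appointment to the Order Jul 11, 1996, so the next rule applies.
Among Halvorsen and Petrov, by roll number (higher first): Halvorsen (497) before Petrov (480).
Order: Ferreira, Harlow, Takahashi, Halvorsen, Petrov.

Takahashi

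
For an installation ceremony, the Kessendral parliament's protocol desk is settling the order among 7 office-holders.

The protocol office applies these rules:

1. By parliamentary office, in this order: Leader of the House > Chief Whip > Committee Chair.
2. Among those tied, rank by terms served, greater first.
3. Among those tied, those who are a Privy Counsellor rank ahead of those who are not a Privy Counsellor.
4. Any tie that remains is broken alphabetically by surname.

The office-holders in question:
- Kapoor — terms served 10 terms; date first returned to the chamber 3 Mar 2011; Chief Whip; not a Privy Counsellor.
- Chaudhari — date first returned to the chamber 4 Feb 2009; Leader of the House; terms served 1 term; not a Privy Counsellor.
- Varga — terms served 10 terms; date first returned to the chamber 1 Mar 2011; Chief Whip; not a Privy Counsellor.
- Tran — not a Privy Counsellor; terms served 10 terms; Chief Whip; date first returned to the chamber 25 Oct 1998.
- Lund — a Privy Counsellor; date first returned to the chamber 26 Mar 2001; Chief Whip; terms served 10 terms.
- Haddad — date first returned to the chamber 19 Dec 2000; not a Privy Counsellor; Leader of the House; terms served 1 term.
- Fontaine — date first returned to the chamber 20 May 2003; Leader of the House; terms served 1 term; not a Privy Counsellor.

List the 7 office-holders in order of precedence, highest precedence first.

Chaudhari, Fontaine, Haddad, Lund, Kapoor, Tran, Varga

By parliamentary office: Chaudhari, Fontaine and Haddad (Leader of the House); then Lund, Kapoor, Tran and Varga (Chief Whip).
Chaudhari, Fontaine and Haddad all have terms served 1 term, so the next rule applies.
Chaudhari, Fontaine and Haddad are each not a Privy Counsellor, so the next rule applies.
Among Chaudhari, Fontaine and Haddad, alphabetically by surname: Chaudhari before Fontaine before Haddad.
Lund, Kapoor, Tran and Varga all have terms served 10 terms, so the next rule applies.
Among Lund, Kapoor, Tran and Varga, a Privy Counsellor before not a Privy Counsellor: Lund (a Privy Counsellor) before Kapoor, Tran and Varga (not a Privy Counsellor).
Among Kapoor, Tran and Varga, alphabetically by surname: Kapoor before Tran before Varga.
Full order: Chaudhari, Fontaine, Haddad, Lund, Kapoor, Tran, Varga.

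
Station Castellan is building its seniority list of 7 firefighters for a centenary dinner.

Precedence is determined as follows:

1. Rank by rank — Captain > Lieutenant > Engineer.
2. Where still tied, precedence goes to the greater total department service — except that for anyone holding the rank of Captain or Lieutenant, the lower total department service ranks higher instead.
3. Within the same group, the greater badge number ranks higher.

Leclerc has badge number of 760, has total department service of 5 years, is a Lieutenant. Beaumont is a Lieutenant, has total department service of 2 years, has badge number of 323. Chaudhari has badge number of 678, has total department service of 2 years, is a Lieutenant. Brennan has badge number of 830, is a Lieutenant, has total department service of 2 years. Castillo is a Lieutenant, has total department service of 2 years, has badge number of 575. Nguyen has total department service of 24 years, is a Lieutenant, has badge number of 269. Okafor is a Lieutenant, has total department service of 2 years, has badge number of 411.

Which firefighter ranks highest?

Brennan

By rank: Brennan, Chaudhari, Castillo, Okafor, Beaumont, Leclerc and Nguyen (Lieutenant).
Among Brennan, Chaudhari, Castillo, Okafor, Beaumont, Leclerc and Nguyen, by total department service (lower first) (reversed rule for this group): Brennan, Chaudhari, Castillo, Okafor and Beaumont (2 years) before Leclerc (5 years) before Nguyen (24 years).
Among Brennan, Chaudhari, Castillo, Okafor and Beaumont, by badge number (higher first): Brennan (830) before Chaudhari (678) before Castillo (575) before Okafor (411) before Beaumont (323).
Order: Brennan, Chaudhari, Castillo, Okafor, Beaumont, Leclerc, Nguyen.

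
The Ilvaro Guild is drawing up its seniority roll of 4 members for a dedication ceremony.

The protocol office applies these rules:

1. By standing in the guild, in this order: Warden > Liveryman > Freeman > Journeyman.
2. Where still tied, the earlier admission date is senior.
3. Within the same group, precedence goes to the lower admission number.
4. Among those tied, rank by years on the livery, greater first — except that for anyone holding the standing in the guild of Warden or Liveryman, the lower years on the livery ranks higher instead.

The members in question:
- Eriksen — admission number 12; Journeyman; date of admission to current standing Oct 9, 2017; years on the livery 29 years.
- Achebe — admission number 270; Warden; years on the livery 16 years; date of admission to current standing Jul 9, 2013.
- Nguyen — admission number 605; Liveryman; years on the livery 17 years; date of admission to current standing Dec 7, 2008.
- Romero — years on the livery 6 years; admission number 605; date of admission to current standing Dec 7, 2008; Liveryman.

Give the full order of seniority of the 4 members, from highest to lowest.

By standing in the guild: Achebe (Warden); then Romero and Nguyen (Liveryman); then Eriksen (Journeyman).
Romero and Nguyen both have date of admission to current standing Dec 7, 2008, so the next rule applies.
Romero and Nguyen both have admission number 605, so the next rule applies.
Among Romero and Nguyen, by years on the livery (lower first) (reversed rule for this group): Romero (6 years) before Nguyen (17 years).
Full order: Achebe, Romero, Nguyen, Eriksen.

Achebe, Romero, Nguyen, Eriksen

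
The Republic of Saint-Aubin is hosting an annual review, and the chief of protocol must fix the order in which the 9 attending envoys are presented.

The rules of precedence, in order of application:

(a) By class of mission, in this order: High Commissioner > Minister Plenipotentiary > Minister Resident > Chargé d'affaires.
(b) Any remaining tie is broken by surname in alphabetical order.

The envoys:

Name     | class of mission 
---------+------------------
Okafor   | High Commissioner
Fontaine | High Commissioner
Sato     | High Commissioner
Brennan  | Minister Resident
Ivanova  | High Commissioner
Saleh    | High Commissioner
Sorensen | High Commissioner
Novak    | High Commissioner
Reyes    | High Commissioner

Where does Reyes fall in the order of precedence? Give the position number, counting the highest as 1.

5

By class of mission: Fontaine, Ivanova, Novak, Okafor, Reyes, Saleh, Sato and Sorensen (High Commissioner); then Brennan (Minister Resident).
Among Fontaine, Ivanova, Novak, Okafor, Reyes, Saleh, Sato and Sorensen, alphabetically by surname: Fontaine before Ivanova before Novak before Okafor before Reyes before Saleh before Sato before Sorensen.
Order: Fontaine, Ivanova, Novak, Okafor, Reyes, Saleh, Sato, Sorensen, Brennan. So position 5.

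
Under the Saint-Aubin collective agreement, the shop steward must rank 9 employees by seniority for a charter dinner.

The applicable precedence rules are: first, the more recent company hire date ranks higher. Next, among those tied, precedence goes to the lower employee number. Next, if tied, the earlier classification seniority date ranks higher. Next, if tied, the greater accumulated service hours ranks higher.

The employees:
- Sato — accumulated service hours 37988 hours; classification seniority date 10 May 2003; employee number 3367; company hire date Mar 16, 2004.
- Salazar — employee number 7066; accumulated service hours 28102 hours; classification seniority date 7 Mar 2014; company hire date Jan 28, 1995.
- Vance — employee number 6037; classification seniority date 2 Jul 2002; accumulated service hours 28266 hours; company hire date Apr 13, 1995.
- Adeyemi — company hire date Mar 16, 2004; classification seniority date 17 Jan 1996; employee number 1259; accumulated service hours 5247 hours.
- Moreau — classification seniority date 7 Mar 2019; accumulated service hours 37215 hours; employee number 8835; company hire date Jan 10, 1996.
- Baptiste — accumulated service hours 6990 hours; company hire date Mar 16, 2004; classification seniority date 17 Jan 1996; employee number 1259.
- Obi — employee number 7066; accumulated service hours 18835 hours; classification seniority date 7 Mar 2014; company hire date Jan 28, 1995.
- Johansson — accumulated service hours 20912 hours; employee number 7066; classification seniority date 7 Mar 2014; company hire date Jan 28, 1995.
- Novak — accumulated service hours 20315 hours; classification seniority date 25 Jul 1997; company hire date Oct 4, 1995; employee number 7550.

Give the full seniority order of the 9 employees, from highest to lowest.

Baptiste, Adeyemi, Sato, Moreau, Novak, Vance, Salazar, Johansson, Obi

By company hire date (later first): Baptiste, Adeyemi and Sato (each Mar 16, 2004); then Moreau (Jan 10, 1996); then Novak (Oct 4, 1995); then Vance (Apr 13, 1995); then Salazar, Johansson and Obi (each Jan 28, 1995).
Among Baptiste, Adeyemi and Sato, by employee number (lower first): Baptiste and Adeyemi (1259) before Sato (3367).
Baptiste and Adeyemi both have classification seniority date 17 Jan 1996, so the next rule applies.
Among Baptiste and Adeyemi, by accumulated service hours (higher first): Baptiste (6990 hours) before Adeyemi (5247 hours).
Salazar, Johansson and Obi all have employee number 7066, so the next rule applies.
Salazar, Johansson and Obi all have classification seniority date 7 Mar 2014, so the next rule applies.
Among Salazar, Johansson and Obi, by accumulated service hours (higher first): Salazar (28102 hours) before Johansson (20912 hours) before Obi (18835 hours).
Full order: Baptiste, Adeyemi, Sato, Moreau, Novak, Vance, Salazar, Johansson, Obi.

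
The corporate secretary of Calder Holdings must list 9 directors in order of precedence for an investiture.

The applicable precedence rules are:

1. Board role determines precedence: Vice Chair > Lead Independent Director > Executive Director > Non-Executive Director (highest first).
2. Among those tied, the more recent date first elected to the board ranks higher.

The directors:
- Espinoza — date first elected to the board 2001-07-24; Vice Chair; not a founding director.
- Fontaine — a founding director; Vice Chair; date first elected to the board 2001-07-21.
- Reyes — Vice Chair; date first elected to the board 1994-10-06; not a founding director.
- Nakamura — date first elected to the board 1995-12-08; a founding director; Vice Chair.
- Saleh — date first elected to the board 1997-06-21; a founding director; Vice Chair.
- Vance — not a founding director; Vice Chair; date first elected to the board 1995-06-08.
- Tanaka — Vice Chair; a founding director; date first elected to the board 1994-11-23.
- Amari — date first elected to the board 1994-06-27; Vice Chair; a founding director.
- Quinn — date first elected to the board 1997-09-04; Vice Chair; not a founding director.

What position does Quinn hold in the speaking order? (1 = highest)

By board role: Espinoza, Fontaine, Quinn, Saleh, Nakamura, Vance, Tanaka, Reyes and Amari (Vice Chair).
Among Espinoza, Fontaine, Quinn, Saleh, Nakamura, Vance, Tanaka, Reyes and Amari, by date first elected to the board (later first): Espinoza (2001-07-24) before Fontaine (2001-07-21) before Quinn (1997-09-04) before Saleh (1997-06-21) before Nakamura (1995-12-08) before Vance (1995-06-08) before Tanaka (1994-11-23) before Reyes (1994-10-06) before Amari (1994-06-27).
Order: Espinoza, Fontaine, Quinn, Saleh, Nakamura, Vance, Tanaka, Reyes, Amari. So position 3.

3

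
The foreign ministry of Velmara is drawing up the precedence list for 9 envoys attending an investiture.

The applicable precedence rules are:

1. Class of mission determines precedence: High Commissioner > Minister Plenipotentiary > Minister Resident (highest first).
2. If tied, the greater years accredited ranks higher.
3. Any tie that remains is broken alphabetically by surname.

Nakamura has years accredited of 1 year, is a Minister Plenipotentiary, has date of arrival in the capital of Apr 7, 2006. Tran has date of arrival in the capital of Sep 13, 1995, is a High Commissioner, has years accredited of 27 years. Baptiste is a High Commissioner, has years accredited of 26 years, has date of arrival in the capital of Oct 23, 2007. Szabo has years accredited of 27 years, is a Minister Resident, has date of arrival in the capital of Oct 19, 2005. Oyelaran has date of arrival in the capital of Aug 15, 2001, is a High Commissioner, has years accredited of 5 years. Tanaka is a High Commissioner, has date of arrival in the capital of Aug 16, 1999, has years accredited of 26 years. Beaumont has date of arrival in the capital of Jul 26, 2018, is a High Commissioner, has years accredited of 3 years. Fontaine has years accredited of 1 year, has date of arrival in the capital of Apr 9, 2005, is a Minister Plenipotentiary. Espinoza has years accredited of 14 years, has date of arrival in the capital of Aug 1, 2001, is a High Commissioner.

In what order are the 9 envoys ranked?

By class of mission: Tran, Baptiste, Tanaka, Espinoza, Oyelaran and Beaumont (High Commissioner); then Fontaine and Nakamura (Minister Plenipotentiary); then Szabo (Minister Resident).
Among Tran, Baptiste, Tanaka, Espinoza, Oyelaran and Beaumont, by years accredited (higher first): Tran (27 years) before Baptiste and Tanaka (26 years) before Espinoza (14 years) before Oyelaran (5 years) before Beaumont (3 years).
Among Baptiste and Tanaka, alphabetically by surname: Baptiste before Tanaka.
Fontaine and Nakamura both have years accredited 1 year, so the next rule applies.
Among Fontaine and Nakamura, alphabetically by surname: Fontaine before Nakamura.
Full order: Tran, Baptiste, Tanaka, Espinoza, Oyelaran, Beaumont, Fontaine, Nakamura, Szabo.

Tran, Baptiste, Tanaka, Espinoza, Oyelaran, Beaumont, Fontaine, Nakamura, Szabo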